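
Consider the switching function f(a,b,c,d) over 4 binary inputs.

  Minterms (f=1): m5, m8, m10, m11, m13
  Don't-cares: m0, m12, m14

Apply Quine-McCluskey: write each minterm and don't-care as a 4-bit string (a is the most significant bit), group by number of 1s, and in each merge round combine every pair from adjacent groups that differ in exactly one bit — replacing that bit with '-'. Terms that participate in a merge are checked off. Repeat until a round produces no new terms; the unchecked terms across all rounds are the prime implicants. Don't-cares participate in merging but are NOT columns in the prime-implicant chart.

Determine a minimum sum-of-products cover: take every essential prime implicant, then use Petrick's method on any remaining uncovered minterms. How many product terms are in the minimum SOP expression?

3

[col 0] 0000*, 0101*, 1000*, 1010*, 1011*, 1100*, 1101*, 1110*
[col 1] -000, -101, 1-00*, 1-10*, 10-0*, 101-, 11-0*, 110-
[col 2] 1--0
Prime implicants: -000, -101, 1--0, 101-, 110-
PI chart (minterm → PIs covering it):
  5 | -101  (sole → essential)
  8 | -000,1--0
  10 | 1--0,101-
  11 | 101-  (sole → essential)
  13 | -101,110-
Essential prime implicants: -101, 101-
Petrick residual → -000
Minimum SOP uses 3 PIs: b'c'd' + bc'd + ab'c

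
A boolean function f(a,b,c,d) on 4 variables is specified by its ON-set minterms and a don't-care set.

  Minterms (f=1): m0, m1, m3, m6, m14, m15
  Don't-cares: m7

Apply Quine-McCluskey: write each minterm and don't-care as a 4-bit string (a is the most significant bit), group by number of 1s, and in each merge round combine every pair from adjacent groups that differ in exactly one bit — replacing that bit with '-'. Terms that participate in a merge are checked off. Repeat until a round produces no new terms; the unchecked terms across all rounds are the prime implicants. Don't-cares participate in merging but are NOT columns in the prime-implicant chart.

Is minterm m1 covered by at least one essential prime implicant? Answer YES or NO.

size-2^0 implicants → 0000(✓)  0001(✓)  0011(✓)  0110(✓)  0111(✓)  1110(✓)  1111(✓)
size-2^1 implicants → -110(✓)  -111(✓)  0-11  00-1  000-  011-(✓)  111-(✓)
size-2^2 implicants → -11-
Unchecked terms (primes): -11-, 0-11, 00-1, 000-
Minterm coverage:
  m0 ⊆ 000- [E]
  m1 ⊆ 00-1,000-
  m3 ⊆ 0-11,00-1
  m6 ⊆ -11- [E]
  m14 ⊆ -11- [E]
  m15 ⊆ -11- [E]
E = {-11-, 000-}

YES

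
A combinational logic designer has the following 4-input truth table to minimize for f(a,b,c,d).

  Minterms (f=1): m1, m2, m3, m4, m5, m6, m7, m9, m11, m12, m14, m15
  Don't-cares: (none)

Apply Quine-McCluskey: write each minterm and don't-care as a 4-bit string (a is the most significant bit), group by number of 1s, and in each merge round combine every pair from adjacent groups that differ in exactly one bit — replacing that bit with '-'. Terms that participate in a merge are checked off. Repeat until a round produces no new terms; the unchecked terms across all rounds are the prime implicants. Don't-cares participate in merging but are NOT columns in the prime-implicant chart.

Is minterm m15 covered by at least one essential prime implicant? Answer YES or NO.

Round 0: 0001✓ 0010✓ 0011✓ 0100✓ 0101✓ 0110✓ 0111✓ 1001✓ 1011✓ 1100✓ 1110✓ 1111✓
Round 1: -001✓ -011✓ -100✓ -110✓ -111✓ 0-01✓ 0-10✓ 0-11✓ 00-1✓ 001-✓ 01-0✓ 01-1✓ 010-✓ 011-✓ 1-11✓ 10-1✓ 11-0✓ 111-✓
Round 2: --11 -0-1 -1-0 -11- 0--1 0-1- 01--
PIs = {--11, -0-1, -1-0, -11-, 0--1, 0-1-, 01--}
Coverage chart:
  m1: -0-1,0--1
  m2: 0-1- ←essential
  m3: --11,-0-1,0--1,0-1-
  m4: -1-0,01--
  m5: 0--1,01--
  m6: -1-0,-11-,0-1-,01--
  m7: --11,-11-,0--1,0-1-,01--
  m9: -0-1 ←essential
  m11: --11,-0-1
  m12: -1-0 ←essential
  m14: -1-0,-11-
  m15: --11,-11-
Essential: -0-1, -1-0, 0-1-

NO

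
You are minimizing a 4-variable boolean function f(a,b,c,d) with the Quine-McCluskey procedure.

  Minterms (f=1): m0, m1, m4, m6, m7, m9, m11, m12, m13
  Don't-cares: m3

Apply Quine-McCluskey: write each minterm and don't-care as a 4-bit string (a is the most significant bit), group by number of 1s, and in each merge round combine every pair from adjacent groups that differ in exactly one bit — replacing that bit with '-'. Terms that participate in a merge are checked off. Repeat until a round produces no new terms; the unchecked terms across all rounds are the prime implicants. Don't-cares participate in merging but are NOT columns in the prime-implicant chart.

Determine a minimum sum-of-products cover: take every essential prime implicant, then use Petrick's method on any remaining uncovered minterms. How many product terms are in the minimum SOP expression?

size-2^0 implicants → 0000(✓)  0001(✓)  0011(✓)  0100(✓)  0110(✓)  0111(✓)  1001(✓)  1011(✓)  1100(✓)  1101(✓)
size-2^1 implicants → -001(✓)  -011(✓)  -100  0-00  0-11  00-1(✓)  000-  01-0  011-  1-01  10-1(✓)  110-
size-2^2 implicants → -0-1
Unchecked terms (primes): -0-1, -100, 0-00, 0-11, 000-, 01-0, 011-, 1-01, 110-
Minterm coverage:
  m0 ⊆ 0-00,000-
  m1 ⊆ -0-1,000-
  m4 ⊆ -100,0-00,01-0
  m6 ⊆ 01-0,011-
  m7 ⊆ 0-11,011-
  m9 ⊆ -0-1,1-01
  m11 ⊆ -0-1 [E]
  m12 ⊆ -100,110-
  m13 ⊆ 1-01,110-
E = {-0-1}
Petrick residual → 0-00, 011-, 110-
Cover = b'd + a'c'd' + a'bc + abc'  |cover|=4

4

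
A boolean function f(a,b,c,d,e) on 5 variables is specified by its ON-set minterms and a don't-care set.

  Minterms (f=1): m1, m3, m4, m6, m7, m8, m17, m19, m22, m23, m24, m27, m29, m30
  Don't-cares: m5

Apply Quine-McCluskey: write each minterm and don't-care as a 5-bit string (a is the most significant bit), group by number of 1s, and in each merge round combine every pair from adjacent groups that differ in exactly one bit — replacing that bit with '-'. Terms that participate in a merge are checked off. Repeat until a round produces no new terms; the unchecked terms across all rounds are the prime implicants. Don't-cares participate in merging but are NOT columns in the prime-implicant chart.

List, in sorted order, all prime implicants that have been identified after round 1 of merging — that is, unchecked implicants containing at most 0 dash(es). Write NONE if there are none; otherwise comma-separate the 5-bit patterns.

11101

Round 0: 00001✓ 00011✓ 00100✓ 00101✓ 00110✓ 00111✓ 01000✓ 10001✓ 10011✓ 10110✓ 10111✓ 11000✓ 11011✓ 11101 11110✓
Round 1: -0001✓ -0011✓ -0110✓ -0111✓ -1000 00-01✓ 00-11✓ 000-1✓ 001-0✓ 001-1✓ 0010-✓ 0011-✓ 1-011 1-110 10-11✓ 100-1✓ 1011-✓
Round 2: -0-11 -00-1 -011- 00--1 001--
PIs = {-0-11, -00-1, -011-, -1000, 00--1, 001--, 1-011, 1-110, 11101}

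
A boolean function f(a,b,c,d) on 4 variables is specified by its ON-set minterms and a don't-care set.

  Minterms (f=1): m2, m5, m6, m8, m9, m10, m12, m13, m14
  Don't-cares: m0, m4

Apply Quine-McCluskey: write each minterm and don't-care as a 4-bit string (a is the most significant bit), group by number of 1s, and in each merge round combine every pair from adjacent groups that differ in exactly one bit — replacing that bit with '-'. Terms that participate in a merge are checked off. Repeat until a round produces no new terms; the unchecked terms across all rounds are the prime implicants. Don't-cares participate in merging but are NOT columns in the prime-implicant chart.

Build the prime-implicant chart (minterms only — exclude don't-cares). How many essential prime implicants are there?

3

Round 0: 0000✓ 0010✓ 0100✓ 0101✓ 0110✓ 1000✓ 1001✓ 1010✓ 1100✓ 1101✓ 1110✓
Round 1: -000✓ -010✓ -100✓ -101✓ -110✓ 0-00✓ 0-10✓ 00-0✓ 01-0✓ 010-✓ 1-00✓ 1-01✓ 1-10✓ 10-0✓ 100-✓ 11-0✓ 110-✓
Round 2: --00✓ --10✓ -0-0✓ -1-0✓ -10- 0--0✓ 1--0✓ 1-0-
Round 3: ---0
PIs = {---0, -10-, 1-0-}
Coverage chart:
  m2: ---0 ←essential
  m5: -10- ←essential
  m6: ---0 ←essential
  m8: ---0,1-0-
  m9: 1-0- ←essential
  m10: ---0 ←essential
  m12: ---0,-10-,1-0-
  m13: -10-,1-0-
  m14: ---0 ←essential
Essential: ---0, -10-, 1-0-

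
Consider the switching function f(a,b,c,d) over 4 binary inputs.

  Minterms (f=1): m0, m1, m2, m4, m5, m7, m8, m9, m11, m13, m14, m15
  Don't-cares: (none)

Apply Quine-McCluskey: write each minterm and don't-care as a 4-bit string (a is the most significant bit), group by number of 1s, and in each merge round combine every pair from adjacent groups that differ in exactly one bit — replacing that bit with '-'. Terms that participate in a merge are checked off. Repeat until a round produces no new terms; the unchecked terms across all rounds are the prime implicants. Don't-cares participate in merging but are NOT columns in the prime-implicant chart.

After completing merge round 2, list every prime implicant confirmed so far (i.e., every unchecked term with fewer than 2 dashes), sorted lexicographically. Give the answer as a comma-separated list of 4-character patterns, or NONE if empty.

[col 0] 0000*, 0001*, 0010*, 0100*, 0101*, 0111*, 1000*, 1001*, 1011*, 1101*, 1110*, 1111*
[col 1] -000*, -001*, -101*, -111*, 0-00*, 0-01*, 00-0, 000-*, 01-1*, 010-*, 1-01*, 1-11*, 10-1*, 100-*, 11-1*, 111-
[col 2] --01, -00-, -1-1, 0-0-, 1--1
Prime implicants: --01, -00-, -1-1, 0-0-, 00-0, 1--1, 111-

00-0, 111-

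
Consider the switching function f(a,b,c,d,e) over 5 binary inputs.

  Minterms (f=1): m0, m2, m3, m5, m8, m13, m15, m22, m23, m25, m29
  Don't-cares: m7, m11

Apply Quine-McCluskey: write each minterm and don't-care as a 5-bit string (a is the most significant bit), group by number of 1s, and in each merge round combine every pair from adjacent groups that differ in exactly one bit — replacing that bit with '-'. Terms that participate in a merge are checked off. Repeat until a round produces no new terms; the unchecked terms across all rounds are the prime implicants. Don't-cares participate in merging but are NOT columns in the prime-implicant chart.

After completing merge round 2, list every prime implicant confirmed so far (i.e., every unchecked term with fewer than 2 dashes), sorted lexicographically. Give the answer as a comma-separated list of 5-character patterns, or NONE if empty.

-0111, -1101, 0-000, 000-0, 0001-, 1011-, 11-01

Round 0: 00000✓ 00010✓ 00011✓ 00101✓ 00111✓ 01000✓ 01011✓ 01101✓ 01111✓ 10110✓ 10111✓ 11001✓ 11101✓
Round 1: -0111 -1101 0-000 0-011✓ 0-101✓ 0-111✓ 00-11✓ 000-0 0001- 001-1✓ 01-11✓ 011-1✓ 1011- 11-01
Round 2: 0--11 0-1-1
PIs = {-0111, -1101, 0--11, 0-000, 0-1-1, 000-0, 0001-, 1011-, 11-01}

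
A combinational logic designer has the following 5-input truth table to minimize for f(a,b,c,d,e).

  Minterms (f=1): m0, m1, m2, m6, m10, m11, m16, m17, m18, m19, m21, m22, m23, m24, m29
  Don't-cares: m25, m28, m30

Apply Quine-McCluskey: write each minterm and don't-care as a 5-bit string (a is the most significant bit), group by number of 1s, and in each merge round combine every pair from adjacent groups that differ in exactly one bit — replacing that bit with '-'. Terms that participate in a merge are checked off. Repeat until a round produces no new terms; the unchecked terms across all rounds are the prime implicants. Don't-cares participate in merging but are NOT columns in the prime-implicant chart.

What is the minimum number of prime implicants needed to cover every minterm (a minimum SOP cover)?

Round 0: 00000✓ 00001✓ 00010✓ 00110✓ 01010✓ 01011✓ 10000✓ 10001✓ 10010✓ 10011✓ 10101✓ 10110✓ 10111✓ 11000✓ 11001✓ 11100✓ 11101✓ 11110✓
Round 1: -0000✓ -0001✓ -0010✓ -0110✓ 0-010 00-10✓ 000-0✓ 0000-✓ 0101- 1-000✓ 1-001✓ 1-101✓ 1-110 10-01✓ 10-10✓ 10-11✓ 100-0✓ 100-1✓ 1000-✓ 1001-✓ 101-1✓ 1011-✓ 11-00✓ 11-01✓ 1100-✓ 111-0 1110-✓
Round 2: -0-10 -00-0 -000- 1--01 1-00- 10--1 10-1- 100-- 11-0-
PIs = {-0-10, -00-0, -000-, 0-010, 0101-, 1--01, 1-00-, 1-110, 10--1, 10-1-, 100--, 11-0-, 111-0}
Coverage chart:
  m0: -00-0,-000-
  m1: -000- ←essential
  m2: -0-10,-00-0,0-010
  m6: -0-10 ←essential
  m10: 0-010,0101-
  m11: 0101- ←essential
  m16: -00-0,-000-,1-00-,100--
  m17: -000-,1--01,1-00-,10--1,100--
  m18: -0-10,-00-0,10-1-,100--
  m19: 10--1,10-1-,100--
  m21: 1--01,10--1
  m22: -0-10,1-110,10-1-
  m23: 10--1,10-1-
  m24: 1-00-,11-0-
  m29: 1--01,11-0-
Essential: -0-10, -000-, 0101-
Petrick residual → 10--1, 11-0-
Min cover (5 terms): b'de' + b'c'd' + a'bc'd + ab'e + abd'

5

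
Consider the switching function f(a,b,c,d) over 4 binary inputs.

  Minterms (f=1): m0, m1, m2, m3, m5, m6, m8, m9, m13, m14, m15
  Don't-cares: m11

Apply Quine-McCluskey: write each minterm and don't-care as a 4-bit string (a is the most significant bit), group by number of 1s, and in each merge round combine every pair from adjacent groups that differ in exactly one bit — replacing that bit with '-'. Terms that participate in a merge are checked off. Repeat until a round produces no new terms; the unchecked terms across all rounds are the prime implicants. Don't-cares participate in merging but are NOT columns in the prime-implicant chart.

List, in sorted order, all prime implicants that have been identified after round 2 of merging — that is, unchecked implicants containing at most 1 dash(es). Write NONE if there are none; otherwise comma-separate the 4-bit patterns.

-110, 0-10, 111-

[col 0] 0000*, 0001*, 0010*, 0011*, 0101*, 0110*, 1000*, 1001*, 1011*, 1101*, 1110*, 1111*
[col 1] -000*, -001*, -011*, -101*, -110, 0-01*, 0-10, 00-0*, 00-1*, 000-*, 001-*, 1-01*, 1-11*, 10-1*, 100-*, 11-1*, 111-
[col 2] --01, -0-1, -00-, 00--, 1--1
Prime implicants: --01, -0-1, -00-, -110, 0-10, 00--, 1--1, 111-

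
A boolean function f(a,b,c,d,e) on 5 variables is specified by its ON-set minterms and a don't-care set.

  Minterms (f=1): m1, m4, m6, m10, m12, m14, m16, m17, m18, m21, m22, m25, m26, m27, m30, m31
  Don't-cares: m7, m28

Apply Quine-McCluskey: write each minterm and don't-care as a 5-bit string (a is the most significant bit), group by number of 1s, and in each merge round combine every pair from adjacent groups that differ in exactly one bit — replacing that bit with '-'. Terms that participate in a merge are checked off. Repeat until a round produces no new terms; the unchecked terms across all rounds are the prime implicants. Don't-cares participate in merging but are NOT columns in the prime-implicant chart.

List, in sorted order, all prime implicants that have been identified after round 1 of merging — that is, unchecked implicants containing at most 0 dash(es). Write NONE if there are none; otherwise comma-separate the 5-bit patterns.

NONE

[col 0] 00001*, 00100*, 00110*, 00111*, 01010*, 01100*, 01110*, 10000*, 10001*, 10010*, 10101*, 10110*, 11001*, 11010*, 11011*, 11100*, 11110*, 11111*
[col 1] -0001, -0110*, -1010*, -1100*, -1110*, 0-100*, 0-110*, 001-0*, 0011-, 01-10*, 011-0*, 1-001, 1-010*, 1-110*, 10-01, 10-10*, 100-0, 1000-, 11-10*, 11-11*, 110-1, 1101-*, 111-0*, 1111-*
[col 2] --110, -1-10, -11-0, 0-1-0, 1--10, 11-1-
Prime implicants: --110, -0001, -1-10, -11-0, 0-1-0, 0011-, 1--10, 1-001, 10-01, 100-0, 1000-, 11-1-, 110-1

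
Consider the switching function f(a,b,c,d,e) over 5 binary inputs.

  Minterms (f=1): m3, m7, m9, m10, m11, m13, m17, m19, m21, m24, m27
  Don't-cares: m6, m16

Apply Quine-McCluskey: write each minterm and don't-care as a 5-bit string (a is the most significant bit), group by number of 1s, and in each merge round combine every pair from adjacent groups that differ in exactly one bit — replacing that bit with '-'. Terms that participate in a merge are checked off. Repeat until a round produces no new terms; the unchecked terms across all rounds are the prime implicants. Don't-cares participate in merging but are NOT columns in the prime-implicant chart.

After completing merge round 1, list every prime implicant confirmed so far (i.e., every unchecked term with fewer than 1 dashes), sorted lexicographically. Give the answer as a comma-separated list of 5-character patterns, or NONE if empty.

NONE

Round 0: 00011✓ 00110✓ 00111✓ 01001✓ 01010✓ 01011✓ 01101✓ 10000✓ 10001✓ 10011✓ 10101✓ 11000✓ 11011✓
Round 1: -0011✓ -1011✓ 0-011✓ 00-11 0011- 01-01 010-1 0101- 1-000 1-011✓ 10-01 100-1 1000-
Round 2: --011
PIs = {--011, 00-11, 0011-, 01-01, 010-1, 0101-, 1-000, 10-01, 100-1, 1000-}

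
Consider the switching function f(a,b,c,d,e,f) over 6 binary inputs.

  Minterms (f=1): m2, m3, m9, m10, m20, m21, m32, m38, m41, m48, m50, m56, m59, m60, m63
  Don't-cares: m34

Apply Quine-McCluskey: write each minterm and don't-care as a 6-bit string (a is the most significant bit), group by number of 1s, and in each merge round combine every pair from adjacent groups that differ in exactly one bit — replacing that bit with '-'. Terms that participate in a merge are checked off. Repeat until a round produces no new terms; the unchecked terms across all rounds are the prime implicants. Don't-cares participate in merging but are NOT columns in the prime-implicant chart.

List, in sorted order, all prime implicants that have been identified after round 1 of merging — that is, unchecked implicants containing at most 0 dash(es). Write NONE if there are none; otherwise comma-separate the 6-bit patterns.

NONE

[col 0] 000010*, 000011*, 001001*, 001010*, 010100*, 010101*, 100000*, 100010*, 100110*, 101001*, 110000*, 110010*, 111000*, 111011*, 111100*, 111111*
[col 1] -00010, -01001, 00-010, 00001-, 01010-, 1-0000*, 1-0010*, 100-10, 1000-0*, 11-000, 1100-0*, 111-00, 111-11
[col 2] 1-00-0
Prime implicants: -00010, -01001, 00-010, 00001-, 01010-, 1-00-0, 100-10, 11-000, 111-00, 111-11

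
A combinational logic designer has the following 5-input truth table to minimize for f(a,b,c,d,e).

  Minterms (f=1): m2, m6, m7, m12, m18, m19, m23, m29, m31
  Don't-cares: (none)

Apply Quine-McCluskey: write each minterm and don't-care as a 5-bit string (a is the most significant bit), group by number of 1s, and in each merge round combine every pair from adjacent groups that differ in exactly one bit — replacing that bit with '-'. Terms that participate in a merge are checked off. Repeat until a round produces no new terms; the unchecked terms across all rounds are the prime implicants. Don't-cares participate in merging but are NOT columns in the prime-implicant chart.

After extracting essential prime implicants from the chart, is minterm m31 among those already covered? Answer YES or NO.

YES

[col 0] 00010*, 00110*, 00111*, 01100, 10010*, 10011*, 10111*, 11101*, 11111*
[col 1] -0010, -0111, 00-10, 0011-, 1-111, 10-11, 1001-, 111-1
Prime implicants: -0010, -0111, 00-10, 0011-, 01100, 1-111, 10-11, 1001-, 111-1
PI chart (minterm → PIs covering it):
  2 | -0010,00-10
  6 | 00-10,0011-
  7 | -0111,0011-
  12 | 01100  (sole → essential)
  18 | -0010,1001-
  19 | 10-11,1001-
  23 | -0111,1-111,10-11
  29 | 111-1  (sole → essential)
  31 | 1-111,111-1
Essential prime implicants: 01100, 111-1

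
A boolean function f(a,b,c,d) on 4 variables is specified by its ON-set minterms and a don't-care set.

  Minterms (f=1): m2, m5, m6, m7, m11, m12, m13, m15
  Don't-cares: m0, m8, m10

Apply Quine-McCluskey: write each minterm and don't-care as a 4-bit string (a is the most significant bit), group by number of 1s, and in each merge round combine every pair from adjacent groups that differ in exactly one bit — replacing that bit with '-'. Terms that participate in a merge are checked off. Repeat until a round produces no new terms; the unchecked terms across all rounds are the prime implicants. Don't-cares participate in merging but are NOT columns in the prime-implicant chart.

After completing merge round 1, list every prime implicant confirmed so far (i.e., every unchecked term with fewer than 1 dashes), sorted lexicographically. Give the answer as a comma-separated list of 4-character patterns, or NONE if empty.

Round 0: 0000✓ 0010✓ 0101✓ 0110✓ 0111✓ 1000✓ 1010✓ 1011✓ 1100✓ 1101✓ 1111✓
Round 1: -000✓ -010✓ -101✓ -111✓ 0-10 00-0✓ 01-1✓ 011- 1-00 1-11 10-0✓ 101- 11-1✓ 110-
Round 2: -0-0 -1-1
PIs = {-0-0, -1-1, 0-10, 011-, 1-00, 1-11, 101-, 110-}

NONE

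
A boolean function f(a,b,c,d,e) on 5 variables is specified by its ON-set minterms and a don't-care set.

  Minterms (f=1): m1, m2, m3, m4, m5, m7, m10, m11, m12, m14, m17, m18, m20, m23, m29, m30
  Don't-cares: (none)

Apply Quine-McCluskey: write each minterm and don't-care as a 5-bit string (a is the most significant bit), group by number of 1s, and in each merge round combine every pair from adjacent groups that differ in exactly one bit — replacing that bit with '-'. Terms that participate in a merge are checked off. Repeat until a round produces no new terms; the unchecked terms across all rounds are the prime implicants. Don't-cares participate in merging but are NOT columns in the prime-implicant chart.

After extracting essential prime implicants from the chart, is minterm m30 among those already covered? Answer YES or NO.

YES

[col 0] 00001*, 00010*, 00011*, 00100*, 00101*, 00111*, 01010*, 01011*, 01100*, 01110*, 10001*, 10010*, 10100*, 10111*, 11101, 11110*
[col 1] -0001, -0010, -0100, -0111, -1110, 0-010*, 0-011*, 0-100, 00-01*, 00-11*, 000-1*, 0001-*, 001-1*, 0010-, 01-10, 0101-*, 011-0
[col 2] 0-01-, 00--1
Prime implicants: -0001, -0010, -0100, -0111, -1110, 0-01-, 0-100, 00--1, 0010-, 01-10, 011-0, 11101
PI chart (minterm → PIs covering it):
  1 | -0001,00--1
  2 | -0010,0-01-
  3 | 0-01-,00--1
  4 | -0100,0-100,0010-
  5 | 00--1,0010-
  7 | -0111,00--1
  10 | 0-01-,01-10
  11 | 0-01-  (sole → essential)
  12 | 0-100,011-0
  14 | -1110,01-10,011-0
  17 | -0001  (sole → essential)
  18 | -0010  (sole → essential)
  20 | -0100  (sole → essential)
  23 | -0111  (sole → essential)
  29 | 11101  (sole → essential)
  30 | -1110  (sole → essential)
Essential prime implicants: -0001, -0010, -0100, -0111, -1110, 0-01-, 11101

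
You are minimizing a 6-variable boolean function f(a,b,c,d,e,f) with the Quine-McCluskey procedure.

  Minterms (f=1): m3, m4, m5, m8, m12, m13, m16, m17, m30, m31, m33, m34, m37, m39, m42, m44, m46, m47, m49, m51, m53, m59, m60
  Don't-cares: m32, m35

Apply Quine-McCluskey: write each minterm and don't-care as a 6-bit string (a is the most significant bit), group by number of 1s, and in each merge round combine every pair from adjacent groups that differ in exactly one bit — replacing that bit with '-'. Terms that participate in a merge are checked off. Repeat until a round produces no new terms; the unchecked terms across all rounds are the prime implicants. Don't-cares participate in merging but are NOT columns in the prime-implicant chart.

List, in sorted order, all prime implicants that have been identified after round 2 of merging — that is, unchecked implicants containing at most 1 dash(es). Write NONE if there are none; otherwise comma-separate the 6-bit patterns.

Round 0: 000011✓ 000100✓ 000101✓ 001000✓ 001100✓ 001101✓ 010000✓ 010001✓ 011110✓ 011111✓ 100000✓ 100001✓ 100010✓ 100011✓ 100101✓ 100111✓ 101010✓ 101100✓ 101110✓ 101111✓ 110001✓ 110011✓ 110101✓ 111011✓ 111100✓
Round 1: -00011 -00101 -01100 -10001 00-100✓ 00-101✓ 00010-✓ 001-00 00110-✓ 01000- 01111- 1-0001✓ 1-0011✓ 1-0101✓ 1-1100 10-010 10-111 100-01✓ 100-11✓ 1000-0✓ 1000-1✓ 10000-✓ 10001-✓ 1001-1✓ 101-10 1011-0 10111- 11-011 110-01✓ 1100-1✓
Round 2: 00-10- 1-0-01 1-00-1 100--1 1000--
PIs = {-00011, -00101, -01100, -10001, 00-10-, 001-00, 01000-, 01111-, 1-0-01, 1-00-1, 1-1100, 10-010, 10-111, 100--1, 1000--, 101-10, 1011-0, 10111-, 11-011}

-00011, -00101, -01100, -10001, 001-00, 01000-, 01111-, 1-1100, 10-010, 10-111, 101-10, 1011-0, 10111-, 11-011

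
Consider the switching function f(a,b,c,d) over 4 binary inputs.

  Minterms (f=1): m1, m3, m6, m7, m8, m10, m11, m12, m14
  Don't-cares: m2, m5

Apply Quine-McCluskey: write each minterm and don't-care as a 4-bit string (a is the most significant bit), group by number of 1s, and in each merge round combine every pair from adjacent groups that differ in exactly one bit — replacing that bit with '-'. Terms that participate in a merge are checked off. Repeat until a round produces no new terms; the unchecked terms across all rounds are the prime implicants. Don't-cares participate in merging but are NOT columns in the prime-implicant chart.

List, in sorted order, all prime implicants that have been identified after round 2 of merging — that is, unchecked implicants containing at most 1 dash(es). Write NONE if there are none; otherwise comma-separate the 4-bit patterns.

NONE

size-2^0 implicants → 0001(✓)  0010(✓)  0011(✓)  0101(✓)  0110(✓)  0111(✓)  1000(✓)  1010(✓)  1011(✓)  1100(✓)  1110(✓)
size-2^1 implicants → -010(✓)  -011(✓)  -110(✓)  0-01(✓)  0-10(✓)  0-11(✓)  00-1(✓)  001-(✓)  01-1(✓)  011-(✓)  1-00(✓)  1-10(✓)  10-0(✓)  101-(✓)  11-0(✓)
size-2^2 implicants → --10  -01-  0--1  0-1-  1--0
Unchecked terms (primes): --10, -01-, 0--1, 0-1-, 1--0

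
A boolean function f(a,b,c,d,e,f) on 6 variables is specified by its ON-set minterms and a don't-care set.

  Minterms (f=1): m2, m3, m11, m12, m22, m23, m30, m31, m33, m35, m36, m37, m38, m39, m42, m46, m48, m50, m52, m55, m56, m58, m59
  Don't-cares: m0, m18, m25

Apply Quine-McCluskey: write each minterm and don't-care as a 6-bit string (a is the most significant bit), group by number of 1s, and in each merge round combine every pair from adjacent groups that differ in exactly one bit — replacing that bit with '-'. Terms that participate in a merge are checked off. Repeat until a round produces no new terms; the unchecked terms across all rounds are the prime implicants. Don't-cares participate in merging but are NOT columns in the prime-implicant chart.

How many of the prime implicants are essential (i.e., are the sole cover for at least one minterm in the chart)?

6

Round 0: 000000✓ 000010✓ 000011✓ 001011✓ 001100 010010✓ 010110✓ 010111✓ 011001 011110✓ 011111✓ 100001✓ 100011✓ 100100✓ 100101✓ 100110✓ 100111✓ 101010✓ 101110✓ 110000✓ 110010✓ 110100✓ 110111✓ 111000✓ 111010✓ 111011✓
Round 1: -00011 -10010 -10111 0-0010 00-011 0000-0 00001- 01-110✓ 01-111✓ 010-10 01011-✓ 01111-✓ 1-0100 1-0111 1-1010 10-110 100-01✓ 100-11✓ 1000-1✓ 1001-0✓ 1001-1✓ 10010-✓ 10011-✓ 101-10 11-000✓ 11-010✓ 110-00 1100-0✓ 1110-0✓ 11101-
Round 2: 01-11- 100--1 1001-- 11-0-0
PIs = {-00011, -10010, -10111, 0-0010, 00-011, 0000-0, 00001-, 001100, 01-11-, 010-10, 011001, 1-0100, 1-0111, 1-1010, 10-110, 100--1, 1001--, 101-10, 11-0-0, 110-00, 11101-}
Coverage chart:
  m2: 0-0010,0000-0,00001-
  m3: -00011,00-011,00001-
  m11: 00-011 ←essential
  m12: 001100 ←essential
  m22: 01-11-,010-10
  m23: -10111,01-11-
  m30: 01-11- ←essential
  m31: 01-11- ←essential
  m33: 100--1 ←essential
  m35: -00011,100--1
  m36: 1-0100,1001--
  m37: 100--1,1001--
  m38: 10-110,1001--
  m39: 1-0111,100--1,1001--
  m42: 1-1010,101-10
  m46: 10-110,101-10
  m48: 11-0-0,110-00
  m50: -10010,11-0-0
  m52: 1-0100,110-00
  m55: -10111,1-0111
  m56: 11-0-0 ←essential
  m58: 1-1010,11-0-0,11101-
  m59: 11101- ←essential
Essential: 00-011, 001100, 01-11-, 100--1, 11-0-0, 11101-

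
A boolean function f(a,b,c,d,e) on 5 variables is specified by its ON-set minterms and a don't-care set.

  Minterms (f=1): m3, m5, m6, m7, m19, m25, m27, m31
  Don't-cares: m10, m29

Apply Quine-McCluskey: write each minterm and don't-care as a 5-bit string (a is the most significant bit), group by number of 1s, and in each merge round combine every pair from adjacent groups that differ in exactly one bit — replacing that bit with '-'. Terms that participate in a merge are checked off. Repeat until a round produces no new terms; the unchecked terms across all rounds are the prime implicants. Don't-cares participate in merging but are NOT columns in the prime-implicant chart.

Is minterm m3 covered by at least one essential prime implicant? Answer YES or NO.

size-2^0 implicants → 00011(✓)  00101(✓)  00110(✓)  00111(✓)  01010  10011(✓)  11001(✓)  11011(✓)  11101(✓)  11111(✓)
size-2^1 implicants → -0011  00-11  001-1  0011-  1-011  11-01(✓)  11-11(✓)  110-1(✓)  111-1(✓)
size-2^2 implicants → 11--1
Unchecked terms (primes): -0011, 00-11, 001-1, 0011-, 01010, 1-011, 11--1
Minterm coverage:
  m3 ⊆ -0011,00-11
  m5 ⊆ 001-1 [E]
  m6 ⊆ 0011- [E]
  m7 ⊆ 00-11,001-1,0011-
  m19 ⊆ -0011,1-011
  m25 ⊆ 11--1 [E]
  m27 ⊆ 1-011,11--1
  m31 ⊆ 11--1 [E]
E = {001-1, 0011-, 11--1}

NO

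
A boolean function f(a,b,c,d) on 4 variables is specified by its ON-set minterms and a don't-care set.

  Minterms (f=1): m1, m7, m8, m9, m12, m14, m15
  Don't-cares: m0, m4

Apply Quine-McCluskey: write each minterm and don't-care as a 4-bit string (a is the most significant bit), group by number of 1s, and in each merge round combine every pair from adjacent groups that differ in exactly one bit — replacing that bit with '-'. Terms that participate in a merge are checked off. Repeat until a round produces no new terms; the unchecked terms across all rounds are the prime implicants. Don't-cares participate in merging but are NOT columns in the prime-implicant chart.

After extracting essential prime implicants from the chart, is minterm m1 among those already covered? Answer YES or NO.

YES

Round 0: 0000✓ 0001✓ 0100✓ 0111✓ 1000✓ 1001✓ 1100✓ 1110✓ 1111✓
Round 1: -000✓ -001✓ -100✓ -111 0-00✓ 000-✓ 1-00✓ 100-✓ 11-0 111-
Round 2: --00 -00-
PIs = {--00, -00-, -111, 11-0, 111-}
Coverage chart:
  m1: -00- ←essential
  m7: -111 ←essential
  m8: --00,-00-
  m9: -00- ←essential
  m12: --00,11-0
  m14: 11-0,111-
  m15: -111,111-
Essential: -00-, -111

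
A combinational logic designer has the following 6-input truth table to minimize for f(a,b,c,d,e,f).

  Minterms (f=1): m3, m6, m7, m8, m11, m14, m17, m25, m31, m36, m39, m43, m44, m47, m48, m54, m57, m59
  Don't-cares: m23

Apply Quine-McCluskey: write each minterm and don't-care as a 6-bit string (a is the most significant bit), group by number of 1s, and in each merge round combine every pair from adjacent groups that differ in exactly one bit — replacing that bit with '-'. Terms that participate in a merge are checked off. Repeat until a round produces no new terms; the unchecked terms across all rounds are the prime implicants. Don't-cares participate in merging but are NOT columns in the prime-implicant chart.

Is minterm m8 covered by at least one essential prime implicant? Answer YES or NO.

YES

Round 0: 000011✓ 000110✓ 000111✓ 001000 001011✓ 001110✓ 010001✓ 010111✓ 011001✓ 011111✓ 100100✓ 100111✓ 101011✓ 101100✓ 101111✓ 110000 110110 111001✓ 111011✓
Round 1: -00111 -01011 -11001 0-0111 00-011 00-110 000-11 00011- 01-001 01-111 1-1011 10-100 10-111 101-11 1110-1
PIs = {-00111, -01011, -11001, 0-0111, 00-011, 00-110, 000-11, 00011-, 001000, 01-001, 01-111, 1-1011, 10-100, 10-111, 101-11, 110000, 110110, 1110-1}
Coverage chart:
  m3: 00-011,000-11
  m6: 00-110,00011-
  m7: -00111,0-0111,000-11,00011-
  m8: 001000 ←essential
  m11: -01011,00-011
  m14: 00-110 ←essential
  m17: 01-001 ←essential
  m25: -11001,01-001
  m31: 01-111 ←essential
  m36: 10-100 ←essential
  m39: -00111,10-111
  m43: -01011,1-1011,101-11
  m44: 10-100 ←essential
  m47: 10-111,101-11
  m48: 110000 ←essential
  m54: 110110 ←essential
  m57: -11001,1110-1
  m59: 1-1011,1110-1
Essential: 00-110, 001000, 01-001, 01-111, 10-100, 110000, 110110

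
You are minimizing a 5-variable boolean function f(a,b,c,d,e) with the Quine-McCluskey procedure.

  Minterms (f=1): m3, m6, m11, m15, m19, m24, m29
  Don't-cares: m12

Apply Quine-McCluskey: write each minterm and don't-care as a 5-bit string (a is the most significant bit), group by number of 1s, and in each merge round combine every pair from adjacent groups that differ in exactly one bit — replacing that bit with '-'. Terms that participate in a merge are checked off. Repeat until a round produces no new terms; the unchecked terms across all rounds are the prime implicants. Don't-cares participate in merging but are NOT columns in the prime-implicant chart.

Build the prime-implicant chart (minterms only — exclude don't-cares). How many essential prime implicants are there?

size-2^0 implicants → 00011(✓)  00110  01011(✓)  01100  01111(✓)  10011(✓)  11000  11101
size-2^1 implicants → -0011  0-011  01-11
Unchecked terms (primes): -0011, 0-011, 00110, 01-11, 01100, 11000, 11101
Minterm coverage:
  m3 ⊆ -0011,0-011
  m6 ⊆ 00110 [E]
  m11 ⊆ 0-011,01-11
  m15 ⊆ 01-11 [E]
  m19 ⊆ -0011 [E]
  m24 ⊆ 11000 [E]
  m29 ⊆ 11101 [E]
E = {-0011, 00110, 01-11, 11000, 11101}

5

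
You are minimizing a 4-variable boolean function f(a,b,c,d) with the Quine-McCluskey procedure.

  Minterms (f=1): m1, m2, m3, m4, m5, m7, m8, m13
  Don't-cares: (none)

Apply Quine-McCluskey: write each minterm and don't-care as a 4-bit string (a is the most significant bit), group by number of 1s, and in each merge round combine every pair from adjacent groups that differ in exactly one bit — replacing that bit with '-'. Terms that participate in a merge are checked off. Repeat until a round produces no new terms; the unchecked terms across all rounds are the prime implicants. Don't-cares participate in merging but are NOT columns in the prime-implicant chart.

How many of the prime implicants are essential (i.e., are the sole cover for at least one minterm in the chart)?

Round 0: 0001✓ 0010✓ 0011✓ 0100✓ 0101✓ 0111✓ 1000 1101✓
Round 1: -101 0-01✓ 0-11✓ 00-1✓ 001- 01-1✓ 010-
Round 2: 0--1
PIs = {-101, 0--1, 001-, 010-, 1000}
Coverage chart:
  m1: 0--1 ←essential
  m2: 001- ←essential
  m3: 0--1,001-
  m4: 010- ←essential
  m5: -101,0--1,010-
  m7: 0--1 ←essential
  m8: 1000 ←essential
  m13: -101 ←essential
Essential: -101, 0--1, 001-, 010-, 1000

5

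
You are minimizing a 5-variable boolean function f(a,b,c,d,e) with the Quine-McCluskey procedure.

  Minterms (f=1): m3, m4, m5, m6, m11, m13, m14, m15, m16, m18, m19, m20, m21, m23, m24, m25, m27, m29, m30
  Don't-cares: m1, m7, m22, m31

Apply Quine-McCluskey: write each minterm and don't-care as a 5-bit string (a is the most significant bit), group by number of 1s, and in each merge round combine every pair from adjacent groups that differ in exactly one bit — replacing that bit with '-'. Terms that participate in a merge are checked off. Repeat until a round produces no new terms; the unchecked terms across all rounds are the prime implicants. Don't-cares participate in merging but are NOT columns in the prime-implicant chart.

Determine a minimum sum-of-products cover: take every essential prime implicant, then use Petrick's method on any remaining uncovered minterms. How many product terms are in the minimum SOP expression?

[col 0] 00001*, 00011*, 00100*, 00101*, 00110*, 00111*, 01011*, 01101*, 01110*, 01111*, 10000*, 10010*, 10011*, 10100*, 10101*, 10110*, 10111*, 11000*, 11001*, 11011*, 11101*, 11110*, 11111*
[col 1] -0011*, -0100*, -0101*, -0110*, -0111*, -1011*, -1101*, -1110*, -1111*, 0-011*, 0-101*, 0-110*, 0-111*, 00-01*, 00-11*, 000-1*, 001-0*, 001-1*, 0010-*, 0011-*, 01-11*, 011-1*, 0111-*, 1-000, 1-011*, 1-101*, 1-110*, 1-111*, 10-00*, 10-10*, 10-11*, 100-0*, 1001-*, 101-0*, 101-1*, 1010-*, 1011-*, 11-01*, 11-11*, 110-1*, 1100-, 111-1*, 1111-*
[col 2] --011*, --101*, --110*, --111*, -0-11*, -01-0*, -01-1*, -010-*, -011-*, -1-11*, -11-1*, -111-*, 0--11*, 0-1-1*, 0-11-*, 00--1, 001--*, 1--11*, 1-1-1*, 1-11-*, 10--0, 10-1-, 101--*, 11--1
[col 3] ---11, --1-1, --11-, -01--
Prime implicants: ---11, --1-1, --11-, -01--, 00--1, 1-000, 10--0, 10-1-, 11--1, 1100-
PI chart (minterm → PIs covering it):
  3 | ---11,00--1
  4 | -01--  (sole → essential)
  5 | --1-1,-01--,00--1
  6 | --11-,-01--
  11 | ---11  (sole → essential)
  13 | --1-1  (sole → essential)
  14 | --11-  (sole → essential)
  15 | ---11,--1-1,--11-
  16 | 1-000,10--0
  18 | 10--0,10-1-
  19 | ---11,10-1-
  20 | -01--,10--0
  21 | --1-1,-01--
  23 | ---11,--1-1,--11-,-01--,10-1-
  24 | 1-000,1100-
  25 | 11--1,1100-
  27 | ---11,11--1
  29 | --1-1,11--1
  30 | --11-  (sole → essential)
Essential prime implicants: ---11, --1-1, --11-, -01--
Petrick residual → 10--0, 1100-
Minimum SOP uses 6 PIs: de + ce + cd + b'c + ab'e' + abc'd'

6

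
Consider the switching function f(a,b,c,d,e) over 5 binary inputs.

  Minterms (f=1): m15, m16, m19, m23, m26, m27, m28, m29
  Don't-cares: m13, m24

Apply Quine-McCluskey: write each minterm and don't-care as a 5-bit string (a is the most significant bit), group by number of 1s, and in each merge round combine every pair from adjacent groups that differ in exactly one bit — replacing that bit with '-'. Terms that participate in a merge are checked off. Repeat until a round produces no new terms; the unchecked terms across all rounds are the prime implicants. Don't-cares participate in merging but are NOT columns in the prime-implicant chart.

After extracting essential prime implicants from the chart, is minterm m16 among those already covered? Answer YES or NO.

YES

Round 0: 01101✓ 01111✓ 10000✓ 10011✓ 10111✓ 11000✓ 11010✓ 11011✓ 11100✓ 11101✓
Round 1: -1101 011-1 1-000 1-011 10-11 11-00 110-0 1101- 1110-
PIs = {-1101, 011-1, 1-000, 1-011, 10-11, 11-00, 110-0, 1101-, 1110-}
Coverage chart:
  m15: 011-1 ←essential
  m16: 1-000 ←essential
  m19: 1-011,10-11
  m23: 10-11 ←essential
  m26: 110-0,1101-
  m27: 1-011,1101-
  m28: 11-00,1110-
  m29: -1101,1110-
Essential: 011-1, 1-000, 10-11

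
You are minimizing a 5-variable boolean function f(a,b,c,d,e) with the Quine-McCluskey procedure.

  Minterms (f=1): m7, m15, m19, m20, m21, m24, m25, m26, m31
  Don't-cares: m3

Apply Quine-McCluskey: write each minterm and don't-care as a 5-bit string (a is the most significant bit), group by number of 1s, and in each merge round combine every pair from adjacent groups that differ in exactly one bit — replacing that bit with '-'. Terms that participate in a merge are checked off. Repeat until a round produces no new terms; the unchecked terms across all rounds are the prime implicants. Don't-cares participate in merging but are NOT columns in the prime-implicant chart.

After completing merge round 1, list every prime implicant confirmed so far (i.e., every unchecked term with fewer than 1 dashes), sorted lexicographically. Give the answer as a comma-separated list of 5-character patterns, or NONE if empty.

Round 0: 00011✓ 00111✓ 01111✓ 10011✓ 10100✓ 10101✓ 11000✓ 11001✓ 11010✓ 11111✓
Round 1: -0011 -1111 0-111 00-11 1010- 110-0 1100-
PIs = {-0011, -1111, 0-111, 00-11, 1010-, 110-0, 1100-}

NONE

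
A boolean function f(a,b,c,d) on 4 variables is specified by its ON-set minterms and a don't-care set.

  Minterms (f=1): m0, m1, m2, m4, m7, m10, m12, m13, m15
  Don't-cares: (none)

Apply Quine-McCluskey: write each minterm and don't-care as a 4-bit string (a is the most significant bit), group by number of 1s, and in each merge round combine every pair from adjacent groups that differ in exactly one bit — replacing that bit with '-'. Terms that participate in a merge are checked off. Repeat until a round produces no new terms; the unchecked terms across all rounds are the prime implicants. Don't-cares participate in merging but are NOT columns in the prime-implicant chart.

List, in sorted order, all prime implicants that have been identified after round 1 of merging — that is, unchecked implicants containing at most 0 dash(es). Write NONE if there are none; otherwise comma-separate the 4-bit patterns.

NONE

size-2^0 implicants → 0000(✓)  0001(✓)  0010(✓)  0100(✓)  0111(✓)  1010(✓)  1100(✓)  1101(✓)  1111(✓)
size-2^1 implicants → -010  -100  -111  0-00  00-0  000-  11-1  110-
Unchecked terms (primes): -010, -100, -111, 0-00, 00-0, 000-, 11-1, 110-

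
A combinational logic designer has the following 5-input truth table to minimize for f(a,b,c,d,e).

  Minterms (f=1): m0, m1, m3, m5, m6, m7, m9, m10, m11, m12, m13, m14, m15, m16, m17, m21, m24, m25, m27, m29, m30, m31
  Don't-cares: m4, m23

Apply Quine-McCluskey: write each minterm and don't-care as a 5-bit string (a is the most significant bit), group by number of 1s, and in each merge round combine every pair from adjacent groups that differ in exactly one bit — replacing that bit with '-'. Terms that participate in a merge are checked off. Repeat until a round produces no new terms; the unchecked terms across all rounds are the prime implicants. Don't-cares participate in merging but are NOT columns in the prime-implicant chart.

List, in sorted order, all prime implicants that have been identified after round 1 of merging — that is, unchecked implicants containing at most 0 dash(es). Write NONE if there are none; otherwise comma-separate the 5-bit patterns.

Round 0: 00000✓ 00001✓ 00011✓ 00100✓ 00101✓ 00110✓ 00111✓ 01001✓ 01010✓ 01011✓ 01100✓ 01101✓ 01110✓ 01111✓ 10000✓ 10001✓ 10101✓ 10111✓ 11000✓ 11001✓ 11011✓ 11101✓ 11110✓ 11111✓
Round 1: -0000✓ -0001✓ -0101✓ -0111✓ -1001✓ -1011✓ -1101✓ -1110✓ -1111✓ 0-001✓ 0-011✓ 0-100✓ 0-101✓ 0-110✓ 0-111✓ 00-00✓ 00-01✓ 00-11✓ 000-1✓ 0000-✓ 001-0✓ 001-1✓ 0010-✓ 0011-✓ 01-01✓ 01-10✓ 01-11✓ 010-1✓ 0101-✓ 011-0✓ 011-1✓ 0110-✓ 0111-✓ 1-000✓ 1-001✓ 1-101✓ 1-111✓ 10-01✓ 1000-✓ 101-1✓ 11-01✓ 11-11✓ 110-1✓ 1100-✓ 111-1✓ 1111-✓
Round 2: --001✓ --101✓ --111✓ -0-01✓ -000- -01-1✓ -1-01✓ -1-11✓ -10-1✓ -11-1✓ -111- 0--01✓ 0--11✓ 0-0-1✓ 0-1-0✓ 0-1-1✓ 0-10-✓ 0-11-✓ 00--1✓ 00-0- 001--✓ 01--1✓ 01-1- 011--✓ 1--01✓ 1-00- 1-1-1✓ 11--1✓
Round 3: ---01 --1-1 -1--1 0---1 0-1--
PIs = {---01, --1-1, -000-, -1--1, -111-, 0---1, 0-1--, 00-0-, 01-1-, 1-00-}

NONE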